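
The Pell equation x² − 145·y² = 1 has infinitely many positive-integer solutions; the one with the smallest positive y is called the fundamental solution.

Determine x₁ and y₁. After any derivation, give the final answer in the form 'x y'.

289 24

[12; 24] for √145; ℓ=1 ⇒ convergent index 1
i=0: a=12 ⇒ p=12, q=1
i=1: a=24 ⇒ p=289, q=24
(x₁, y₁) = (289, 24);  289² − 145·24² = 1 ✓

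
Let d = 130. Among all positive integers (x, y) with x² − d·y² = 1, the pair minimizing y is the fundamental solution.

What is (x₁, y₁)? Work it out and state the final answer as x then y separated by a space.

6499 570

√130 → a₀=11, period (2,2,22); ℓ=3 odd so k=5
i=0: a=11 ⇒ p=11, q=1
i=1: a=2 ⇒ p=23, q=2
…
i=4: a=2 ⇒ p=2611, q=229
i=5: a=2 ⇒ p=6499, q=570
(x₁, y₁) = (6499, 570);  6499² − 130·570² = 1 ✓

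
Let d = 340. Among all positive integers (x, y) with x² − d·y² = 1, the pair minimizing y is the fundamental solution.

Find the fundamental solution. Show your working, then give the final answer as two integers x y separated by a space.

285769 15498

d=340: √d = [18; 2,3,1,1,1,…,3,2,36] (ℓ=14, even), read p_13/q_13
a_0=18:  p_0=18·1+0=18,  q_0=18·0+1=1
…
a_2=3:  p_2=3·37+18=129,  q_2=3·2+1=7
a_3=1:  p_3=1·129+37=166,  q_3=1·7+2=9
a_4=1:  p_4=1·166+129=295,  q_4=1·9+7=16
…
a_6=1:  p_6=1·461+295=756,  q_6=1·25+16=41
…
a_8=1:  p_8=1·6509+756=7265,  q_8=1·353+41=394
a_9=1:  p_9=1·7265+6509=13774,  q_9=1·394+353=747
a_10=1:  p_10=1·13774+7265=21039,  q_10=1·747+394=1141
a_11=1:  p_11=1·21039+13774=34813,  q_11=1·1141+747=1888
a_12=3:  p_12=3·34813+21039=125478,  q_12=3·1888+1141=6805
a_13=2:  p_13=2·125478+34813=285769,  q_13=2·6805+1888=15498
(x₁, y₁) = (285769, 15498);  285769² − 340·15498² = 1 ✓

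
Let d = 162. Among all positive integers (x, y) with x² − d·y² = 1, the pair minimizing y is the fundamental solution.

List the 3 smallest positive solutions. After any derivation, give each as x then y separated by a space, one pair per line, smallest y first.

[12; 1,2,1,2,12,2,1,2,1,24] for √162; ℓ=10 ⇒ convergent index 9
k=0  a_k=12  p_k/q_k = 12/1
k=1  a_k=1  p_k/q_k = 13/1
…
k=3  a_k=1  p_k/q_k = 51/4
k=4  a_k=2  p_k/q_k = 140/11
…
k=6  a_k=2  p_k/q_k = 3602/283
…
k=8  a_k=2  p_k/q_k = 14268/1121
k=9  a_k=1  p_k/q_k = 19601/1540
fundamental: x₁=19601, y₁=1540  (since 384199201 − 162·2371600 = 1)
k=2:  x_2 = 19601·19601+162·1540·1540 = 768398401,  y_2 = 19601·1540+1540·19601 = 60371080
k=3:  x_3 = 19601·768398401+162·1540·60371080 = 30122754096401,  y_3 = 19601·60371080+1540·768398401 = 2366667076620

19601 1540
768398401 60371080
30122754096401 2366667076620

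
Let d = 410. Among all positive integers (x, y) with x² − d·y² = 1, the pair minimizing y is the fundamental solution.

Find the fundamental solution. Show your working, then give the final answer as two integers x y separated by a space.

81 4

[20; 4,40] for √410; ℓ=2 ⇒ convergent index 1
a_0=20:  p_0=20·1+0=20,  q_0=20·0+1=1
a_1=4:  p_1=4·20+1=81,  q_1=4·1+0=4
→ (81, 4).  Check: 81²=6561, 410·4²=6560, difference 1.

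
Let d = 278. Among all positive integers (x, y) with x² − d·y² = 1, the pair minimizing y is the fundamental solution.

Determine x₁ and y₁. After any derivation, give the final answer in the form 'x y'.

2501 150

√278 = [16; 1,2,16,2,1,32, …], period ℓ=6 (even) → k=5
step 0: (16, 1)  from 16·(1,0) + (0,1)
step 1: (17, 1)  from 1·(16,1) + (1,0)
…
step 3: (817, 49)  from 16·(50,3) + (17,1)
step 4: (1684, 101)  from 2·(817,49) + (50,3)
step 5: (2501, 150)  from 1·(1684,101) + (817,49)
→ (2501, 150).  Check: 2501²=6255001, 278·150²=6255000, difference 1.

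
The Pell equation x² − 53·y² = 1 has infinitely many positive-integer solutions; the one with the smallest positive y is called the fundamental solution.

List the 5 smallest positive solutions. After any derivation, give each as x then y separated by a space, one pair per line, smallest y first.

66249 9100
8777860001 1205731800
1163048894346249 159757052027300
154101652394311440001 21167489878307463600
20418160737778428282906249 2804650073736225260045500

[7; 3,1,1,3,14] for √53; ℓ=5 ⇒ convergent index 9
step 0: (7, 1)  from 7·(1,0) + (0,1)
…
step 4: (182, 25)  from 3·(51,7) + (29,4)
…
step 8: (18557, 2549)  from 1·(10578,1453) + (7979,1096)
step 9: (66249, 9100)  from 3·(18557,2549) + (10578,1453)
fundamental: x₁=66249, y₁=9100  (since 4388930001 − 53·82810000 = 1)
(66249+9100√53)^2 = 8777860001 + 1205731800√53
(66249+9100√53)^3 = 1163048894346249 + 159757052027300√53
(66249+9100√53)^4 = 154101652394311440001 + 21167489878307463600√53
(66249+9100√53)^5 = 20418160737778428282906249 + 2804650073736225260045500√53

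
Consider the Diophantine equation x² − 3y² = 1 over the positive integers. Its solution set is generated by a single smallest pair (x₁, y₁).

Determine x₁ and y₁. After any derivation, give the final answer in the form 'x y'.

2 1

[1; 1,2] for √3; ℓ=2 ⇒ convergent index 1
i=0: a=1 ⇒ p=1, q=1
i=1: a=1 ⇒ p=2, q=1
fundamental: x₁=2, y₁=1  (since 4 − 3·1 = 1)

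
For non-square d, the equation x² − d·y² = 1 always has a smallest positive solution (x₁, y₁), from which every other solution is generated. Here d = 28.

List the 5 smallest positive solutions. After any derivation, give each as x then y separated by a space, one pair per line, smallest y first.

127 24
32257 6096
8193151 1548360
2081028097 393277344
528572943487 99890897016

√28 = [5; 3,2,3,10, …], period ℓ=4 (even) → k=3
k=0  a_k=5  p_k/q_k = 5/1
k=1  a_k=3  p_k/q_k = 16/3
k=2  a_k=2  p_k/q_k = 37/7
k=3  a_k=3  p_k/q_k = 127/24
→ (127, 24).  Check: 127²=16129, 28·24²=16128, difference 1.
(127+24√28)^2 = 32257 + 6096√28
(127+24√28)^3 = 8193151 + 1548360√28
(127+24√28)^4 = 2081028097 + 393277344√28
(127+24√28)^5 = 528572943487 + 99890897016√28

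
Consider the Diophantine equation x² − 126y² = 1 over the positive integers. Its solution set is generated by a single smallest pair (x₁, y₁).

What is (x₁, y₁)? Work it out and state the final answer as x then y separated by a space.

[11; 4,2,4,22] for √126; ℓ=4 ⇒ convergent index 3
a_0=11:  p_0=11·1+0=11,  q_0=11·0+1=1
…
a_2=2:  p_2=2·45+11=101,  q_2=2·4+1=9
a_3=4:  p_3=4·101+45=449,  q_3=4·9+4=40
→ (449, 40).  Check: 449²=201601, 126·40²=201600, difference 1.

449 40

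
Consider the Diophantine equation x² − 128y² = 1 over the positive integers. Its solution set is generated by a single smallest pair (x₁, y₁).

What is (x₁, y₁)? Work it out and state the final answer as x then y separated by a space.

d=128: √d = [11; 3,5,3,22] (ℓ=4, even), read p_3/q_3
i=0: a=11 ⇒ p=11, q=1
i=1: a=3 ⇒ p=34, q=3
i=2: a=5 ⇒ p=181, q=16
i=3: a=3 ⇒ p=577, q=51
→ (577, 51).  Check: 577²=332929, 128·51²=332928, difference 1.

577 51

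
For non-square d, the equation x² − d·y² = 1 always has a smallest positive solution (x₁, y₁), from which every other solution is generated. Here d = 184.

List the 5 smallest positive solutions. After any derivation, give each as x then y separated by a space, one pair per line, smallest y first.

24335 1794
1184384449 87313980
57643991108495 4249571404806
2805533046066067201 206826640184594040
136545293294391499564175 10066252573534620521994

[13; 1,1,3,2,1,2,1,2,3,1,1,26] for √184; ℓ=12 ⇒ convergent index 11
step 0: (13, 1)  from 13·(1,0) + (0,1)
step 1: (14, 1)  from 1·(13,1) + (1,0)
…
step 6: (841, 62)  from 2·(312,23) + (217,16)
step 7: (1153, 85)  from 1·(841,62) + (312,23)
step 8: (3147, 232)  from 2·(1153,85) + (841,62)
step 9: (10594, 781)  from 3·(3147,232) + (1153,85)
step 10: (13741, 1013)  from 1·(10594,781) + (3147,232)
step 11: (24335, 1794)  from 1·(13741,1013) + (10594,781)
fundamental: x₁=24335, y₁=1794  (since 592192225 − 184·3218436 = 1)
n=2: (24335,1794)∘(24335,1794) = (24335·24335+184·1794·1794, 24335·1794+1794·24335) = (1184384449,87313980)
n=3: (1184384449,87313980)∘(24335,1794) = (24335·1184384449+184·1794·87313980, 24335·87313980+1794·1184384449) = (57643991108495,4249571404806)
n=4: (57643991108495,4249571404806)∘(24335,1794) = (24335·57643991108495+184·1794·4249571404806, 24335·4249571404806+1794·57643991108495) = (2805533046066067201,206826640184594040)
n=5: (2805533046066067201,206826640184594040)∘(24335,1794) = (24335·2805533046066067201+184·1794·206826640184594040, 24335·206826640184594040+1794·2805533046066067201) = (136545293294391499564175,10066252573534620521994)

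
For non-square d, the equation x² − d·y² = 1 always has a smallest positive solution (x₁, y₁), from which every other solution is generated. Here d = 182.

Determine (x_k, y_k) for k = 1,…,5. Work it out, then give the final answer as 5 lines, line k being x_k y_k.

d=182: √d = [13; 2,26] (ℓ=2, even), read p_1/q_1
k=0  a_k=13  p_k/q_k = 13/1
k=1  a_k=2  p_k/q_k = 27/2
(x₁, y₁) = (27, 2);  27² − 182·2² = 1 ✓
k=2:  x_2 = 27·27+182·2·2 = 1457,  y_2 = 27·2+2·27 = 108
k=3:  x_3 = 27·1457+182·2·108 = 78651,  y_3 = 27·108+2·1457 = 5830
k=4:  x_4 = 27·78651+182·2·5830 = 4245697,  y_4 = 27·5830+2·78651 = 314712
k=5:  x_5 = 27·4245697+182·2·314712 = 229188987,  y_5 = 27·314712+2·4245697 = 16988618

27 2
1457 108
78651 5830
4245697 314712
229188987 16988618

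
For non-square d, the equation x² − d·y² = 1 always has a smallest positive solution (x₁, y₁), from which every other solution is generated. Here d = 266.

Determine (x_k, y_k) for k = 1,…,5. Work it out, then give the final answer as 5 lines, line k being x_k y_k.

685 42
938449 57540
1285674445 78829758
1761373051201 107996710920
2413079794470925 147955415130642

√266 = [16; 3,4,3,32, …], period ℓ=4 (even) → k=3
a_0=16:  p_0=16·1+0=16,  q_0=16·0+1=1
a_1=3:  p_1=3·16+1=49,  q_1=3·1+0=3
a_2=4:  p_2=4·49+16=212,  q_2=4·3+1=13
a_3=3:  p_3=3·212+49=685,  q_3=3·13+3=42
→ (685, 42).  Check: 685²=469225, 266·42²=469224, difference 1.
n=2: (685,42)∘(685,42) = (685·685+266·42·42, 685·42+42·685) = (938449,57540)
n=3: (938449,57540)∘(685,42) = (685·938449+266·42·57540, 685·57540+42·938449) = (1285674445,78829758)
n=4: (1285674445,78829758)∘(685,42) = (685·1285674445+266·42·78829758, 685·78829758+42·1285674445) = (1761373051201,107996710920)
n=5: (1761373051201,107996710920)∘(685,42) = (685·1761373051201+266·42·107996710920, 685·107996710920+42·1761373051201) = (2413079794470925,147955415130642)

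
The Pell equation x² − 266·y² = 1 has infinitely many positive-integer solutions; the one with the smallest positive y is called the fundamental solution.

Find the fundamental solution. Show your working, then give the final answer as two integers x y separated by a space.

685 42

[16; 3,4,3,32] for √266; ℓ=4 ⇒ convergent index 3
a_0=16:  p_0=16·1+0=16,  q_0=16·0+1=1
…
a_2=4:  p_2=4·49+16=212,  q_2=4·3+1=13
a_3=3:  p_3=3·212+49=685,  q_3=3·13+3=42
→ (685, 42).  Check: 685²=469225, 266·42²=469224, difference 1.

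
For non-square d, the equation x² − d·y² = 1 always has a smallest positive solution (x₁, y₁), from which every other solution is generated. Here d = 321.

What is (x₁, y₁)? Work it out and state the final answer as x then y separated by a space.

215 12

d=321: √d = [17; 1,10,1,34] (ℓ=4, even), read p_3/q_3
a_0=17:  p_0=17·1+0=17,  q_0=17·0+1=1
a_1=1:  p_1=1·17+1=18,  q_1=1·1+0=1
a_2=10:  p_2=10·18+17=197,  q_2=10·1+1=11
a_3=1:  p_3=1·197+18=215,  q_3=1·11+1=12
fundamental: x₁=215, y₁=12  (since 46225 − 321·144 = 1)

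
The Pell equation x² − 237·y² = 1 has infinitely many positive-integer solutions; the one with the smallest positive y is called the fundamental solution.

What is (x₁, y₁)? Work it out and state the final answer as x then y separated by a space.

√237 = [15; 2,1,1,7,10,7,1,1,2,30, …], period ℓ=10 (even) → k=9
a_0=15:  p_0=15·1+0=15,  q_0=15·0+1=1
a_1=2:  p_1=2·15+1=31,  q_1=2·1+0=2
…
a_3=1:  p_3=1·46+31=77,  q_3=1·3+2=5
a_4=7:  p_4=7·77+46=585,  q_4=7·5+3=38
a_5=10:  p_5=10·585+77=5927,  q_5=10·38+5=385
…
a_8=1:  p_8=1·48001+42074=90075,  q_8=1·3118+2733=5851
a_9=2:  p_9=2·90075+48001=228151,  q_9=2·5851+3118=14820
(x₁, y₁) = (228151, 14820);  228151² − 237·14820² = 1 ✓

228151 14820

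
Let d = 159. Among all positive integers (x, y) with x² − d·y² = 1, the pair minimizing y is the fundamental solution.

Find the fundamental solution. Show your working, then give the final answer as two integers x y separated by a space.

1324 105

d=159: √d = [12; 1,1,1,1,3,1,1,1,1,24] (ℓ=10, even), read p_9/q_9
a_0=12:  p_0=12·1+0=12,  q_0=12·0+1=1
…
a_4=1:  p_4=1·38+25=63,  q_4=1·3+2=5
a_5=3:  p_5=3·63+38=227,  q_5=3·5+3=18
…
a_7=1:  p_7=1·290+227=517,  q_7=1·23+18=41
a_8=1:  p_8=1·517+290=807,  q_8=1·41+23=64
a_9=1:  p_9=1·807+517=1324,  q_9=1·64+41=105
fundamental: x₁=1324, y₁=105  (since 1752976 − 159·11025 = 1)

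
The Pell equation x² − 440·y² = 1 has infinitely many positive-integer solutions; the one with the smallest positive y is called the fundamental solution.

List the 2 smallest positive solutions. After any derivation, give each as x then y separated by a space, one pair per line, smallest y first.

21 1
881 42

√440 → a₀=20, period (1,40); ℓ=2 even so k=1
k=0  a_k=20  p_k/q_k = 20/1
k=1  a_k=1  p_k/q_k = 21/1
fundamental: x₁=21, y₁=1  (since 441 − 440·1 = 1)
(21+1√440)^2 = 881 + 42√440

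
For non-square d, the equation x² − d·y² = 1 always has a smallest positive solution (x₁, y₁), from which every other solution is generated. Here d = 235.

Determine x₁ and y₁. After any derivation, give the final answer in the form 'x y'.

[15; 3,30] for √235; ℓ=2 ⇒ convergent index 1
a_0=15:  p_0=15·1+0=15,  q_0=15·0+1=1
a_1=3:  p_1=3·15+1=46,  q_1=3·1+0=3
fundamental: x₁=46, y₁=3  (since 2116 − 235·9 = 1)

46 3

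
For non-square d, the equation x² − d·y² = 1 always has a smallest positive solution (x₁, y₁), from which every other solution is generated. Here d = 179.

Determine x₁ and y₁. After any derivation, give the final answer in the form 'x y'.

4190210 313191

d=179: √d = [13; 2,1,1,1,3,…,1,2,26] (ℓ=14, even), read p_13/q_13
i=0: a=13 ⇒ p=13, q=1
i=1: a=2 ⇒ p=27, q=2
i=2: a=1 ⇒ p=40, q=3
…
i=5: a=3 ⇒ p=388, q=29
i=6: a=5 ⇒ p=2047, q=153
i=7: a=13 ⇒ p=26999, q=2018
…
i=12: a=1 ⇒ p=1588459, q=118727
i=13: a=2 ⇒ p=4190210, q=313191
(x₁, y₁) = (4190210, 313191);  4190210² − 179·313191² = 1 ✓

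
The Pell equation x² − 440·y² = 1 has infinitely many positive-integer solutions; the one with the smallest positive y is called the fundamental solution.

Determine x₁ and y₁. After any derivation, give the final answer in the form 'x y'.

√440 → a₀=20, period (1,40); ℓ=2 even so k=1
i=0: a=20 ⇒ p=20, q=1
i=1: a=1 ⇒ p=21, q=1
fundamental: x₁=21, y₁=1  (since 441 − 440·1 = 1)

21 1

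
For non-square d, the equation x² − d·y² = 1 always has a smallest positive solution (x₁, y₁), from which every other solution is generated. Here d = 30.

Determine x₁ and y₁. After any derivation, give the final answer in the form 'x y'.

d=30: √d = [5; 2,10] (ℓ=2, even), read p_1/q_1
i=0: a=5 ⇒ p=5, q=1
i=1: a=2 ⇒ p=11, q=2
→ (11, 2).  Check: 11²=121, 30·2²=120, difference 1.

11 2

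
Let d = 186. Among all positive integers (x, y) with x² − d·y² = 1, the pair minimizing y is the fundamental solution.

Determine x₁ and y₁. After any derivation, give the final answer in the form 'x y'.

[13; 1,1,1,3,4,3,1,1,1,26] for √186; ℓ=10 ⇒ convergent index 9
step 0: (13, 1)  from 13·(1,0) + (0,1)
…
step 2: (27, 2)  from 1·(14,1) + (13,1)
…
step 4: (150, 11)  from 3·(41,3) + (27,2)
step 5: (641, 47)  from 4·(150,11) + (41,3)
…
step 8: (4787, 351)  from 1·(2714,199) + (2073,152)
step 9: (7501, 550)  from 1·(4787,351) + (2714,199)
→ (7501, 550).  Check: 7501²=56265001, 186·550²=56265000, difference 1.

7501 550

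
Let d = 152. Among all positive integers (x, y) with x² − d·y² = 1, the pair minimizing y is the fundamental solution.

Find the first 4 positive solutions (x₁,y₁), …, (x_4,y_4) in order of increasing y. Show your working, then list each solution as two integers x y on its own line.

d=152: √d = [12; 3,24] (ℓ=2, even), read p_1/q_1
step 0: (12, 1)  from 12·(1,0) + (0,1)
step 1: (37, 3)  from 3·(12,1) + (1,0)
→ (37, 3).  Check: 37²=1369, 152·3²=1368, difference 1.
(37+3√152)^2 = 2737 + 222√152
(37+3√152)^3 = 202501 + 16425√152
(37+3√152)^4 = 14982337 + 1215228√152

37 3
2737 222
202501 16425
14982337 1215228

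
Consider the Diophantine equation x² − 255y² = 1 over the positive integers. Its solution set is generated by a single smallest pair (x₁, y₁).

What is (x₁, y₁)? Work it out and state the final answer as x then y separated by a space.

16 1

√255 → a₀=15, period (1,30); ℓ=2 even so k=1
k=0  a_k=15  p_k/q_k = 15/1
k=1  a_k=1  p_k/q_k = 16/1
(x₁, y₁) = (16, 1);  16² − 255·1² = 1 ✓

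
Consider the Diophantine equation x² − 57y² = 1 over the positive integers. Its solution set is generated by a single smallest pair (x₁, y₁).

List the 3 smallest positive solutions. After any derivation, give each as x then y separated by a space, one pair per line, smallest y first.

151 20
45601 6040
13771351 1824060

√57 → a₀=7, period (1,1,4,1,1,14); ℓ=6 even so k=5
k=0  a_k=7  p_k/q_k = 7/1
k=1  a_k=1  p_k/q_k = 8/1
k=2  a_k=1  p_k/q_k = 15/2
…
k=4  a_k=1  p_k/q_k = 83/11
k=5  a_k=1  p_k/q_k = 151/20
→ (151, 20).  Check: 151²=22801, 57·20²=22800, difference 1.
n=2: (151,20)∘(151,20) = (151·151+57·20·20, 151·20+20·151) = (45601,6040)
n=3: (45601,6040)∘(151,20) = (151·45601+57·20·6040, 151·6040+20·45601) = (13771351,1824060)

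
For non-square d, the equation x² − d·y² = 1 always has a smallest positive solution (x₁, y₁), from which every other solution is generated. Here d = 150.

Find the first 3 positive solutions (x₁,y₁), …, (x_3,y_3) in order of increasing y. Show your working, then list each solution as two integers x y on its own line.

√150 = [12; 4,24, …], period ℓ=2 (even) → k=1
k=0  a_k=12  p_k/q_k = 12/1
k=1  a_k=4  p_k/q_k = 49/4
→ (49, 4).  Check: 49²=2401, 150·4²=2400, difference 1.
(x_2, y_2) = (49·49 + 150·4·4, 49·4 + 4·49) = (4801, 392)
(x_3, y_3) = (49·4801 + 150·4·392, 49·392 + 4·4801) = (470449, 38412)

49 4
4801 392
470449 38412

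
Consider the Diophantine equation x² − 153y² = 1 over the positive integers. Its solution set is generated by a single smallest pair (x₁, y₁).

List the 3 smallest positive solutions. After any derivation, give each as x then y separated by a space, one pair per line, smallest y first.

√153 → a₀=12, period (2,1,2,2,2,1,2,24); ℓ=8 even so k=7
a_0=12:  p_0=12·1+0=12,  q_0=12·0+1=1
…
a_3=2:  p_3=2·37+25=99,  q_3=2·3+2=8
a_4=2:  p_4=2·99+37=235,  q_4=2·8+3=19
a_5=2:  p_5=2·235+99=569,  q_5=2·19+8=46
a_6=1:  p_6=1·569+235=804,  q_6=1·46+19=65
a_7=2:  p_7=2·804+569=2177,  q_7=2·65+46=176
fundamental: x₁=2177, y₁=176  (since 4739329 − 153·30976 = 1)
k=2:  x_2 = 2177·2177+153·176·176 = 9478657,  y_2 = 2177·176+176·2177 = 766304
k=3:  x_3 = 2177·9478657+153·176·766304 = 41270070401,  y_3 = 2177·766304+176·9478657 = 3336487440

2177 176
9478657 766304
41270070401 3336487440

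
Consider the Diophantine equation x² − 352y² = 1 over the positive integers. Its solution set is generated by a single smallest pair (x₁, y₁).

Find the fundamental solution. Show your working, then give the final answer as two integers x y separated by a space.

77617 4137

[18; 1,3,5,9,5,3,1,36] for √352; ℓ=8 ⇒ convergent index 7
step 0: (18, 1)  from 18·(1,0) + (0,1)
…
step 2: (75, 4)  from 3·(19,1) + (18,1)
step 3: (394, 21)  from 5·(75,4) + (19,1)
…
step 5: (18499, 986)  from 5·(3621,193) + (394,21)
step 6: (59118, 3151)  from 3·(18499,986) + (3621,193)
step 7: (77617, 4137)  from 1·(59118,3151) + (18499,986)
→ (77617, 4137).  Check: 77617²=6024398689, 352·4137²=6024398688, difference 1.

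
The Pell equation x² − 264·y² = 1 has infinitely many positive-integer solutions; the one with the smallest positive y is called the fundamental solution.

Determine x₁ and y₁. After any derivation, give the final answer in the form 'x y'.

65 4

√264 → a₀=16, period (4,32); ℓ=2 even so k=1
k=0  a_k=16  p_k/q_k = 16/1
k=1  a_k=4  p_k/q_k = 65/4
→ (65, 4).  Check: 65²=4225, 264·4²=4224, difference 1.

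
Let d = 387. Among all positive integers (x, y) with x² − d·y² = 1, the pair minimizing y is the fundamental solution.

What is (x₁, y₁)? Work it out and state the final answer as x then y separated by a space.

3482 177

[19; 1,2,19,2,1,38] for √387; ℓ=6 ⇒ convergent index 5
a_0=19:  p_0=19·1+0=19,  q_0=19·0+1=1
…
a_2=2:  p_2=2·20+19=59,  q_2=2·1+1=3
…
a_4=2:  p_4=2·1141+59=2341,  q_4=2·58+3=119
a_5=1:  p_5=1·2341+1141=3482,  q_5=1·119+58=177
(x₁, y₁) = (3482, 177);  3482² − 387·177² = 1 ✓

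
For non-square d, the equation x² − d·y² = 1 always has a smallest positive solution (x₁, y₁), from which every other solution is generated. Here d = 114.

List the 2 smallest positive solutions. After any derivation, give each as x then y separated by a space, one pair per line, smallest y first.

1025 96
2101249 196800

√114 = [10; 1,2,10,2,1,20, …], period ℓ=6 (even) → k=5
i=0: a=10 ⇒ p=10, q=1
i=1: a=1 ⇒ p=11, q=1
i=2: a=2 ⇒ p=32, q=3
…
i=4: a=2 ⇒ p=694, q=65
i=5: a=1 ⇒ p=1025, q=96
(x₁, y₁) = (1025, 96);  1025² − 114·96² = 1 ✓
(1025+96√114)^2 = 2101249 + 196800√114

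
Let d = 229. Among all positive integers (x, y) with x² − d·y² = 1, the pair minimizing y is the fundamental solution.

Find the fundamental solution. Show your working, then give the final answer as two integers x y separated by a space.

5848201 386460

[15; 7,1,1,7,30] for √229; ℓ=5 ⇒ convergent index 9
a_0=15:  p_0=15·1+0=15,  q_0=15·0+1=1
a_1=7:  p_1=7·15+1=106,  q_1=7·1+0=7
a_2=1:  p_2=1·106+15=121,  q_2=1·7+1=8
a_3=1:  p_3=1·121+106=227,  q_3=1·8+7=15
a_4=7:  p_4=7·227+121=1710,  q_4=7·15+8=113
a_5=30:  p_5=30·1710+227=51527,  q_5=30·113+15=3405
a_6=7:  p_6=7·51527+1710=362399,  q_6=7·3405+113=23948
…
a_8=1:  p_8=1·413926+362399=776325,  q_8=1·27353+23948=51301
a_9=7:  p_9=7·776325+413926=5848201,  q_9=7·51301+27353=386460
(x₁, y₁) = (5848201, 386460);  5848201² − 229·386460² = 1 ✓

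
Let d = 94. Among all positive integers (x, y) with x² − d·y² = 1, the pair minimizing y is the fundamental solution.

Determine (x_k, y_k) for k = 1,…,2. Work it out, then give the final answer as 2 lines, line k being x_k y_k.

d=94: √d = [9; 1,2,3,1,1,…,2,1,18] (ℓ=16, even), read p_15/q_15
k=0  a_k=9  p_k/q_k = 9/1
…
k=3  a_k=3  p_k/q_k = 97/10
k=4  a_k=1  p_k/q_k = 126/13
…
k=6  a_k=5  p_k/q_k = 1241/128
k=7  a_k=1  p_k/q_k = 1464/151
…
k=11  a_k=1  p_k/q_k = 99455/10258
k=12  a_k=1  p_k/q_k = 184493/19029
k=13  a_k=3  p_k/q_k = 652934/67345
k=14  a_k=2  p_k/q_k = 1490361/153719
k=15  a_k=1  p_k/q_k = 2143295/221064
fundamental: x₁=2143295, y₁=221064  (since 4593713457025 − 94·48869292096 = 1)
k=2:  x_2 = 2143295·2143295+94·221064·221064 = 9187426914049,  y_2 = 2143295·221064+221064·2143295 = 947610731760

2143295 221064
9187426914049 947610731760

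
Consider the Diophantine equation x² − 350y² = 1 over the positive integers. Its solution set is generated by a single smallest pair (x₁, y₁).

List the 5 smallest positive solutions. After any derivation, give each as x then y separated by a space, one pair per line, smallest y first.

d=350: √d = [18; 1,2,2,2,1,36] (ℓ=6, even), read p_5/q_5
k=0  a_k=18  p_k/q_k = 18/1
k=1  a_k=1  p_k/q_k = 19/1
k=2  a_k=2  p_k/q_k = 56/3
k=3  a_k=2  p_k/q_k = 131/7
k=4  a_k=2  p_k/q_k = 318/17
k=5  a_k=1  p_k/q_k = 449/24
→ (449, 24).  Check: 449²=201601, 350·24²=201600, difference 1.
(x_2, y_2) = (449·449 + 350·24·24, 449·24 + 24·449) = (403201, 21552)
(x_3, y_3) = (449·403201 + 350·24·21552, 449·21552 + 24·403201) = (362074049, 19353672)
(x_4, y_4) = (449·362074049 + 350·24·19353672, 449·19353672 + 24·362074049) = (325142092801, 17379575904)
(x_5, y_5) = (449·325142092801 + 350·24·17379575904, 449·17379575904 + 24·325142092801) = (291977237261249, 15606839808120)

449 24
403201 21552
362074049 19353672
325142092801 17379575904
291977237261249 15606839808120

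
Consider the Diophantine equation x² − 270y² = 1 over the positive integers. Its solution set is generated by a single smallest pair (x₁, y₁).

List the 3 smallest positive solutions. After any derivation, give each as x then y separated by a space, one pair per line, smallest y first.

5291 322
55989361 3407404
592479412811 36057148806

[16; 2,3,6,3,2,32] for √270; ℓ=6 ⇒ convergent index 5
k=0  a_k=16  p_k/q_k = 16/1
…
k=2  a_k=3  p_k/q_k = 115/7
k=3  a_k=6  p_k/q_k = 723/44
k=4  a_k=3  p_k/q_k = 2284/139
k=5  a_k=2  p_k/q_k = 5291/322
fundamental: x₁=5291, y₁=322  (since 27994681 − 270·103684 = 1)
n=2: (5291,322)∘(5291,322) = (5291·5291+270·322·322, 5291·322+322·5291) = (55989361,3407404)
n=3: (55989361,3407404)∘(5291,322) = (5291·55989361+270·322·3407404, 5291·3407404+322·55989361) = (592479412811,36057148806)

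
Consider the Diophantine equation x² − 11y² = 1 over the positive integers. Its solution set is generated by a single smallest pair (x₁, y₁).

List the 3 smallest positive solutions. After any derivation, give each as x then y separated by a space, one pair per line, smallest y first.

10 3
199 60
3970 1197

√11 = [3; 3,6, …], period ℓ=2 (even) → k=1
step 0: (3, 1)  from 3·(1,0) + (0,1)
step 1: (10, 3)  from 3·(3,1) + (1,0)
fundamental: x₁=10, y₁=3  (since 100 − 11·9 = 1)
n=2: (10,3)∘(10,3) = (10·10+11·3·3, 10·3+3·10) = (199,60)
n=3: (199,60)∘(10,3) = (10·199+11·3·60, 10·60+3·199) = (3970,1197)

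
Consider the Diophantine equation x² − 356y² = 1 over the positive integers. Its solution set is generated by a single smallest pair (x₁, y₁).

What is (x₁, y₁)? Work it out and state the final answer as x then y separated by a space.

500001 26500

d=356: √d = [18; 1,6,1,1,2,…,6,1,36] (ℓ=14, even), read p_13/q_13
i=0: a=18 ⇒ p=18, q=1
i=1: a=1 ⇒ p=19, q=1
i=2: a=6 ⇒ p=132, q=7
i=3: a=1 ⇒ p=151, q=8
i=4: a=1 ⇒ p=283, q=15
i=5: a=2 ⇒ p=717, q=38
i=6: a=1 ⇒ p=1000, q=53
i=7: a=8 ⇒ p=8717, q=462
i=8: a=1 ⇒ p=9717, q=515
…
i=10: a=1 ⇒ p=37868, q=2007
i=11: a=1 ⇒ p=66019, q=3499
i=12: a=6 ⇒ p=433982, q=23001
i=13: a=1 ⇒ p=500001, q=26500
→ (500001, 26500).  Check: 500001²=250001000001, 356·26500²=250001000000, difference 1.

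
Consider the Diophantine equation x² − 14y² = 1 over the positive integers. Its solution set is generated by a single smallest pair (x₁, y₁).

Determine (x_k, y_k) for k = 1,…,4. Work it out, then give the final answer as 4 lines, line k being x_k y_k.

[3; 1,2,1,6] for √14; ℓ=4 ⇒ convergent index 3
a_0=3:  p_0=3·1+0=3,  q_0=3·0+1=1
a_1=1:  p_1=1·3+1=4,  q_1=1·1+0=1
a_2=2:  p_2=2·4+3=11,  q_2=2·1+1=3
a_3=1:  p_3=1·11+4=15,  q_3=1·3+1=4
→ (15, 4).  Check: 15²=225, 14·4²=224, difference 1.
(15+4√14)^2 = 449 + 120√14
(15+4√14)^3 = 13455 + 3596√14
(15+4√14)^4 = 403201 + 107760√14

15 4
449 120
13455 3596
403201 107760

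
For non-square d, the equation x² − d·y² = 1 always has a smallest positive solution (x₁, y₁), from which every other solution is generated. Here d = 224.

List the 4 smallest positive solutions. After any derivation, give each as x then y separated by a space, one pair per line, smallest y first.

15 1
449 30
13455 899
403201 26940

d=224: √d = [14; 1,28] (ℓ=2, even), read p_1/q_1
a_0=14:  p_0=14·1+0=14,  q_0=14·0+1=1
a_1=1:  p_1=1·14+1=15,  q_1=1·1+0=1
(x₁, y₁) = (15, 1);  15² − 224·1² = 1 ✓
(x_2, y_2) = (15·15 + 224·1·1, 15·1 + 1·15) = (449, 30)
(x_3, y_3) = (15·449 + 224·1·30, 15·30 + 1·449) = (13455, 899)
(x_4, y_4) = (15·13455 + 224·1·899, 15·899 + 1·13455) = (403201, 26940)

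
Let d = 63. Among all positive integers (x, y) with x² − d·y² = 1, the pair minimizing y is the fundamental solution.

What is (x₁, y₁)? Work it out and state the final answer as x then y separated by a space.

d=63: √d = [7; 1,14] (ℓ=2, even), read p_1/q_1
a_0=7:  p_0=7·1+0=7,  q_0=7·0+1=1
a_1=1:  p_1=1·7+1=8,  q_1=1·1+0=1
→ (8, 1).  Check: 8²=64, 63·1²=63, difference 1.

8 1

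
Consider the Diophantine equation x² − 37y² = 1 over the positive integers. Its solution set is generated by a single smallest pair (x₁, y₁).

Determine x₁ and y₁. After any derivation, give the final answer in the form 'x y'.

√37 → a₀=6, period (12); ℓ=1 odd so k=1
step 0: (6, 1)  from 6·(1,0) + (0,1)
step 1: (73, 12)  from 12·(6,1) + (1,0)
(x₁, y₁) = (73, 12);  73² − 37·12² = 1 ✓

73 12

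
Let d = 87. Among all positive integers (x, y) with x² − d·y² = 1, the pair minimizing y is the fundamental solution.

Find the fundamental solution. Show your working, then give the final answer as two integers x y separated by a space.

√87 → a₀=9, period (3,18); ℓ=2 even so k=1
k=0  a_k=9  p_k/q_k = 9/1
k=1  a_k=3  p_k/q_k = 28/3
→ (28, 3).  Check: 28²=784, 87·3²=783, difference 1.

28 3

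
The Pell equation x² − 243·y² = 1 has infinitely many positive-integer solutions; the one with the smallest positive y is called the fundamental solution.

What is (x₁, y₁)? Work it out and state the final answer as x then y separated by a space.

√243 → a₀=15, period (1,1,2,3,15,3,2,1,1,30); ℓ=10 even so k=9
i=0: a=15 ⇒ p=15, q=1
…
i=3: a=2 ⇒ p=78, q=5
i=4: a=3 ⇒ p=265, q=17
i=5: a=15 ⇒ p=4053, q=260
i=6: a=3 ⇒ p=12424, q=797
i=7: a=2 ⇒ p=28901, q=1854
i=8: a=1 ⇒ p=41325, q=2651
i=9: a=1 ⇒ p=70226, q=4505
→ (70226, 4505).  Check: 70226²=4931691076, 243·4505²=4931691075, difference 1.

70226 4505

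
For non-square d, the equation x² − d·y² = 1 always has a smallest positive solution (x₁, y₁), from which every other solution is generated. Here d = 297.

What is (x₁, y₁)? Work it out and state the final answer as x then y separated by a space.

48599 2820

√297 → a₀=17, period (4,3,1,1,2,1,1,3,4,34); ℓ=10 even so k=9
step 0: (17, 1)  from 17·(1,0) + (0,1)
…
step 4: (517, 30)  from 1·(293,17) + (224,13)
step 5: (1327, 77)  from 2·(517,30) + (293,17)
…
step 8: (11357, 659)  from 3·(3171,184) + (1844,107)
step 9: (48599, 2820)  from 4·(11357,659) + (3171,184)
→ (48599, 2820).  Check: 48599²=2361862801, 297·2820²=2361862800, difference 1.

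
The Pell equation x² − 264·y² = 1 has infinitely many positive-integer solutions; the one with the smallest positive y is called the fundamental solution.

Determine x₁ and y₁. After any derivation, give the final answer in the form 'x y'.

65 4

√264 = [16; 4,32, …], period ℓ=2 (even) → k=1
i=0: a=16 ⇒ p=16, q=1
i=1: a=4 ⇒ p=65, q=4
(x₁, y₁) = (65, 4);  65² − 264·4² = 1 ✓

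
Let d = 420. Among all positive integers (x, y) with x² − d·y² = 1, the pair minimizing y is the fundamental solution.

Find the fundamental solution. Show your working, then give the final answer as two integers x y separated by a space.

41 2

[20; 2,40] for √420; ℓ=2 ⇒ convergent index 1
k=0  a_k=20  p_k/q_k = 20/1
k=1  a_k=2  p_k/q_k = 41/2
→ (41, 2).  Check: 41²=1681, 420·2²=1680, difference 1.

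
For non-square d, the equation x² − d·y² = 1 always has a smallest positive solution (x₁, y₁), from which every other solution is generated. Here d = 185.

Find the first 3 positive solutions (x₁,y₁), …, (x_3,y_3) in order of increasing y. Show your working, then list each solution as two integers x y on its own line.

√185 = [13; 1,1,1,1,26, …], period ℓ=5 (odd) → k=9
step 0: (13, 1)  from 13·(1,0) + (0,1)
step 1: (14, 1)  from 1·(13,1) + (1,0)
step 2: (27, 2)  from 1·(14,1) + (13,1)
step 3: (41, 3)  from 1·(27,2) + (14,1)
…
step 7: (3686, 271)  from 1·(1877,138) + (1809,133)
step 8: (5563, 409)  from 1·(3686,271) + (1877,138)
step 9: (9249, 680)  from 1·(5563,409) + (3686,271)
fundamental: x₁=9249, y₁=680  (since 85544001 − 185·462400 = 1)
(x_2, y_2) = (9249·9249 + 185·680·680, 9249·680 + 680·9249) = (171088001, 12578640)
(x_3, y_3) = (9249·171088001 + 185·680·12578640, 9249·12578640 + 680·171088001) = (3164785833249, 232679682040)

9249 680
171088001 12578640
3164785833249 232679682040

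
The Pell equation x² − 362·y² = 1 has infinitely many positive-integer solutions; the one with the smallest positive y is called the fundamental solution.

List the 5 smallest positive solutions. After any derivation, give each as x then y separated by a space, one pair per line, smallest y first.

723 38
1045457 54948
1511730099 79454770
2185960677697 114891542472
3160897628219763 166133090959742

d=362: √d = [19; 38] (ℓ=1, odd), read p_1/q_1
step 0: (19, 1)  from 19·(1,0) + (0,1)
step 1: (723, 38)  from 38·(19,1) + (1,0)
(x₁, y₁) = (723, 38);  723² − 362·38² = 1 ✓
(723+38√362)^2 = 1045457 + 54948√362
(723+38√362)^3 = 1511730099 + 79454770√362
(723+38√362)^4 = 2185960677697 + 114891542472√362
(723+38√362)^5 = 3160897628219763 + 166133090959742√362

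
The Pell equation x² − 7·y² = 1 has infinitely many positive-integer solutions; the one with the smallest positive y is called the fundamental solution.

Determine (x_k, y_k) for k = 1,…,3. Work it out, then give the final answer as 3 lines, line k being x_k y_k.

8 3
127 48
2024 765

√7 = [2; 1,1,1,4, …], period ℓ=4 (even) → k=3
step 0: (2, 1)  from 2·(1,0) + (0,1)
step 1: (3, 1)  from 1·(2,1) + (1,0)
step 2: (5, 2)  from 1·(3,1) + (2,1)
step 3: (8, 3)  from 1·(5,2) + (3,1)
→ (8, 3).  Check: 8²=64, 7·3²=63, difference 1.
(x_2, y_2) = (8·8 + 7·3·3, 8·3 + 3·8) = (127, 48)
(x_3, y_3) = (8·127 + 7·3·48, 8·48 + 3·127) = (2024, 765)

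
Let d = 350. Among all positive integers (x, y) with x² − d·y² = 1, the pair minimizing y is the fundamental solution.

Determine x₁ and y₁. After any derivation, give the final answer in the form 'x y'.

449 24

√350 = [18; 1,2,2,2,1,36, …], period ℓ=6 (even) → k=5
k=0  a_k=18  p_k/q_k = 18/1
k=1  a_k=1  p_k/q_k = 19/1
…
k=4  a_k=2  p_k/q_k = 318/17
k=5  a_k=1  p_k/q_k = 449/24
→ (449, 24).  Check: 449²=201601, 350·24²=201600, difference 1.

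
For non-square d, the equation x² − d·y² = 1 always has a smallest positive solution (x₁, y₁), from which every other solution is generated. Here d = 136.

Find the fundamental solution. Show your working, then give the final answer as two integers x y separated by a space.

35 3

d=136: √d = [11; 1,1,1,22] (ℓ=4, even), read p_3/q_3
i=0: a=11 ⇒ p=11, q=1
…
i=2: a=1 ⇒ p=23, q=2
i=3: a=1 ⇒ p=35, q=3
→ (35, 3).  Check: 35²=1225, 136·3²=1224, difference 1.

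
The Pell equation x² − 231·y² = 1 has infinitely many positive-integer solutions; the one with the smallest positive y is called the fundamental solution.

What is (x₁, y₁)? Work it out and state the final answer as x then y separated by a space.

√231 = [15; 5,30, …], period ℓ=2 (even) → k=1
i=0: a=15 ⇒ p=15, q=1
i=1: a=5 ⇒ p=76, q=5
fundamental: x₁=76, y₁=5  (since 5776 − 231·25 = 1)

76 5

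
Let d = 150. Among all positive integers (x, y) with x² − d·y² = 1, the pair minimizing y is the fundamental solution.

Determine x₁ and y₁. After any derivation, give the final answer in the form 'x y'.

√150 → a₀=12, period (4,24); ℓ=2 even so k=1
a_0=12:  p_0=12·1+0=12,  q_0=12·0+1=1
a_1=4:  p_1=4·12+1=49,  q_1=4·1+0=4
fundamental: x₁=49, y₁=4  (since 2401 − 150·16 = 1)

49 4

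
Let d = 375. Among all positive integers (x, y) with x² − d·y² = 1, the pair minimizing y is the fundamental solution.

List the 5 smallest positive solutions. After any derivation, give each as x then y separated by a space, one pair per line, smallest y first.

d=375: √d = [19; 2,1,2,1,5,1,2,1,2,38] (ℓ=10, even), read p_9/q_9
i=0: a=19 ⇒ p=19, q=1
…
i=6: a=1 ⇒ p=1433, q=74
…
i=8: a=1 ⇒ p=5519, q=285
i=9: a=2 ⇒ p=15124, q=781
(x₁, y₁) = (15124, 781);  15124² − 375·781² = 1 ✓
k=2:  x_2 = 15124·15124+375·781·781 = 457470751,  y_2 = 15124·781+781·15124 = 23623688
k=3:  x_3 = 15124·457470751+375·781·23623688 = 13837575261124,  y_3 = 15124·23623688+781·457470751 = 714569313843
k=4:  x_4 = 15124·13837575261124+375·781·714569313843 = 418558976041008001,  y_4 = 15124·714569313843+781·13837575261124 = 21614292581499376
k=5:  x_5 = 15124·418558976041008001+375·781·21614292581499376 = 12660571893450834753124,  y_5 = 15124·21614292581499376+781·418558976041008001 = 653789121290623811405

15124 781
457470751 23623688
13837575261124 714569313843
418558976041008001 21614292581499376
12660571893450834753124 653789121290623811405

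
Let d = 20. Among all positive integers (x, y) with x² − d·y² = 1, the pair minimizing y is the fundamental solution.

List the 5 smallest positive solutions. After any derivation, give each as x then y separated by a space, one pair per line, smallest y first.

√20 → a₀=4, period (2,8); ℓ=2 even so k=1
k=0  a_k=4  p_k/q_k = 4/1
k=1  a_k=2  p_k/q_k = 9/2
→ (9, 2).  Check: 9²=81, 20·2²=80, difference 1.
n=2: (9,2)∘(9,2) = (9·9+20·2·2, 9·2+2·9) = (161,36)
n=3: (161,36)∘(9,2) = (9·161+20·2·36, 9·36+2·161) = (2889,646)
n=4: (2889,646)∘(9,2) = (9·2889+20·2·646, 9·646+2·2889) = (51841,11592)
n=5: (51841,11592)∘(9,2) = (9·51841+20·2·11592, 9·11592+2·51841) = (930249,208010)

9 2
161 36
2889 646
51841 11592
930249 208010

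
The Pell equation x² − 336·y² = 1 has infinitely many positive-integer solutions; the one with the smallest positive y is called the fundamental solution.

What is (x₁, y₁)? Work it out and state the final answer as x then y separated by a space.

55 3

√336 → a₀=18, period (3,36); ℓ=2 even so k=1
k=0  a_k=18  p_k/q_k = 18/1
k=1  a_k=3  p_k/q_k = 55/3
(x₁, y₁) = (55, 3);  55² − 336·3² = 1 ✓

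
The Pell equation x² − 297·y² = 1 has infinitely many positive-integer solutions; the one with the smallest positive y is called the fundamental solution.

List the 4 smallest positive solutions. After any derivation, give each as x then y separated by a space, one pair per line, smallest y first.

[17; 4,3,1,1,2,1,1,3,4,34] for √297; ℓ=10 ⇒ convergent index 9
k=0  a_k=17  p_k/q_k = 17/1
…
k=3  a_k=1  p_k/q_k = 293/17
…
k=5  a_k=2  p_k/q_k = 1327/77
k=6  a_k=1  p_k/q_k = 1844/107
k=7  a_k=1  p_k/q_k = 3171/184
k=8  a_k=3  p_k/q_k = 11357/659
k=9  a_k=4  p_k/q_k = 48599/2820
fundamental: x₁=48599, y₁=2820  (since 2361862801 − 297·7952400 = 1)
(48599+2820√297)^2 = 4723725601 + 274098360√297
(48599+2820√297)^3 = 459136680917399 + 26641812392460√297
(48599+2820√297)^4 = 44627167107085622401 + 2589530880648228720√297

48599 2820
4723725601 274098360
459136680917399 26641812392460
44627167107085622401 2589530880648228720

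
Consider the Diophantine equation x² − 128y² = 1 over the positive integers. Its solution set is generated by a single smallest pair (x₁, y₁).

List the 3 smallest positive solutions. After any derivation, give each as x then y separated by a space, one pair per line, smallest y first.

√128 = [11; 3,5,3,22, …], period ℓ=4 (even) → k=3
i=0: a=11 ⇒ p=11, q=1
…
i=2: a=5 ⇒ p=181, q=16
i=3: a=3 ⇒ p=577, q=51
fundamental: x₁=577, y₁=51  (since 332929 − 128·2601 = 1)
n=2: (577,51)∘(577,51) = (577·577+128·51·51, 577·51+51·577) = (665857,58854)
n=3: (665857,58854)∘(577,51) = (577·665857+128·51·58854, 577·58854+51·665857) = (768398401,67917465)

577 51
665857 58854
768398401 67917465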